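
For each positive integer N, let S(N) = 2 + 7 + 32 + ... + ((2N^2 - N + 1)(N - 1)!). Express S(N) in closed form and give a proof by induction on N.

We claim S(N) = (2N + 1)N! - 1 for all N ≥ 1.
Base case (N = 1): S(1) = 2, and the closed form gives 2. They agree.
Inductive step: suppose the statement holds for some p ≥ 1, so S(p) = (2p + 1)p! - 1.
Then S(p+1) = S(p) + ((2p^2 + 3p + 2)p!) = ((2p + 1)p! - 1) + ((2p^2 + 3p + 2)p!).
Simplifying, S(p+1) = (2(p+1) + 1)(p+1)! - 1,
which is the closed form with N = p+1.
This completes the induction.

S(N) = (2N + 1)N! - 1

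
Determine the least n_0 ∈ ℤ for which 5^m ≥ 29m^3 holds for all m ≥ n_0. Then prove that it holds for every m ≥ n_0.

n_0 = 6

At m = 5: 3125 < 3625, so the inequality fails and n_0 ≥ 6. We prove 5^m ≥ 29m^3 for all m ≥ 6.
Base case (m = 6): 5^m = 15625 and 29m^3 = 6264, so 15625 ≥ 6264.
Inductive step: assume the claim holds for m = k, so 5^k ≥ 29k^3.
Then 5^(k + 1) = 5·(5^k) ≥ 5·(29k^3).
Also, for k ≥ 6 we have 5·(29k^3) ≥ 29(k+1)^3, since 5 ≥ (1 + 1/k)^3 for all k ≥ 6.
Combining, 5^(k + 1) ≥ 29(k+1)^3.
This completes the induction.
Hence the smallest such n_0 is 6.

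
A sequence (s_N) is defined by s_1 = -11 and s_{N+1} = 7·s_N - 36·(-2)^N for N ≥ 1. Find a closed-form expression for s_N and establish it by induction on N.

Computing the first terms: s_1 = -11, s_2 = -5, s_3 = -179. This suggests s_N = (-2)^(N + 2) - 3·7^(N - 1).
For the base case N = 1: the formula gives -11 = -11 = s_1.
For the inductive step, assume it holds for an arbitrary k ≥ 1, so s_k = (-2)^(k + 2) - 3·7^(k - 1).
Then s_{k+1} = 7·s_k - 36·(-2)^k = 7·((-2)^(k + 2) - 3·7^(k - 1)) - 36·(-2)^k = (-2)^(k + 3) - 3·7^k = (-2)^((k+1) + 2) - 3·7^((k+1) - 1),
which is the claimed formula at N = k+1.
By the principle of mathematical induction, the result holds for all N ≥ 1.

s_N = (-2)^(N + 2) - 3·7^(N - 1)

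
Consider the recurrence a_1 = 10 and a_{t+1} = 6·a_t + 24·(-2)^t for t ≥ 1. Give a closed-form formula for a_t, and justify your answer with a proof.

Computing the first terms: a_1 = 10, a_2 = 12, a_3 = 168. This suggests a_t = -3(-2)^t + 4·6^(t - 1).
Base case (t = 1): the formula gives 10 = 10 = a_1.
Suppose the result is true for t = i, so a_i = -3(-2)^i + 4·6^(i - 1).
Then a_{i+1} = 6·a_i + 24·(-2)^i = 6·(-3(-2)^i + 4·6^(i - 1)) + 24·(-2)^i = -3(-2)^(i + 1) + 4·6^i = -3(-2)^(i+1) + 4·6^((i+1) - 1),
which is the claimed formula at t = i+1.
By induction, the statement is established for all t ≥ 1.

a_t = -3(-2)^t + 4·6^(t - 1)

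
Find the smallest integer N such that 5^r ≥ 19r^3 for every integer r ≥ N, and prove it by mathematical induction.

N = 5

At r = 4: 625 < 1216, so the inequality fails and N ≥ 5. We prove 5^r ≥ 19r^3 for all r ≥ 5.
When r = 5: 5^r = 3125 and 19r^3 = 2375, so 3125 ≥ 2375.
For the inductive step, assume it holds for an arbitrary j ≥ 5, so 5^j ≥ 19j^3.
Then 5^(j + 1) = 5·(5^j) ≥ 5·(19j^3).
Also, for j ≥ 5 we have 5·(19j^3) ≥ 19(j+1)^3, since 5 ≥ (1 + 1/j)^3 for all j ≥ 5.
Combining, 5^(j + 1) ≥ 19(j+1)^3.
This completes the induction.
Hence the smallest such N is 5.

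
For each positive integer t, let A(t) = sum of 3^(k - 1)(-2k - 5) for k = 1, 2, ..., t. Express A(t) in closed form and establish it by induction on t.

A(t) = -3^t(t + 2) + 2

We claim A(t) = -3^t(t + 2) + 2 for all t ≥ 1.
When t = 1: A(1) = -7, and the closed form gives -7. They agree.
For the inductive step, assume it holds for an arbitrary k ≥ 1, so A(k) = -3^k(k + 2) + 2.
Then A(k+1) = A(k) + (3^k(-2k - 7)) = (-3^k(k + 2) + 2) + (3^k(-2k - 7)).
Simplifying, A(k+1) = -3^(k + 1)k - 3^(k + 2) + 2 = -3^(k+1)((k+1) + 2) + 2,
which is the closed form with t = k+1.
Hence, by induction on t, the claim holds for every t ≥ 1.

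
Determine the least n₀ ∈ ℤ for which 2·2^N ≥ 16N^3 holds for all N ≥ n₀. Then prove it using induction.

n₀ = 15

At N = 14: 32768 < 43904, so the inequality fails and n₀ ≥ 15. We prove 2·2^N ≥ 16N^3 for all N ≥ 15.
When N = 15: 2·2^N = 65536 and 16N^3 = 54000, so 65536 ≥ 54000.
Inductive step: suppose the statement holds for some i ≥ 15, so 2·2^i ≥ 16i^3.
Then 2·2^(i + 1) = 2·(2·2^i) ≥ 2·(16i^3).
Also, for i ≥ 15 we have 2·(16i^3) ≥ 16(i+1)^3, since 2 ≥ (1 + 1/i)^3 for all i ≥ 15.
Combining, 2·2^(i + 1) ≥ 16(i+1)^3.
This completes the induction.
Hence the smallest such n₀ is 15.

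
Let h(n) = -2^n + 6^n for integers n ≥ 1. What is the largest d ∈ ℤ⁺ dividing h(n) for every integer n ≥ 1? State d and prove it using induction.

d = 4

Computing the first values: h(1) = 4 and h(2) = 32; gcd(4, 32) = 4, so d ≤ 4.
We prove 4 | -2^n + 6^n for all n ≥ 1 by induction on n.
Base step (n = 1): h(1) = 4 = 4·(1), so 4 | h(1).
Inductive step: suppose the statement holds for some j ≥ 1, i.e. 4 | h(j). Then
6^{j+1} − 2^{j+1} = 6·6^j − 2·2^j = 6·(6^j − 2^j) + (4)·2^j. The first term is divisible by 4 by the inductive hypothesis, and the second term (4)·2^j is divisible by 4 since 4 | 4. Hence 4 | h(j+1).
By the principle of mathematical induction, the result holds for all n ≥ 1.
Therefore the largest such d is 4.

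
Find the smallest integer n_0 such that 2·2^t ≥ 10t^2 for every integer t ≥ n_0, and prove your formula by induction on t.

At t = 8: 512 < 640, so the inequality fails and n_0 ≥ 9. We prove 2·2^t ≥ 10t^2 for all t ≥ 9.
For the base case t = 9: 2·2^t = 1024 and 10t^2 = 810, so 1024 ≥ 810.
Inductive step: assume the claim holds for t = i, so 2·2^i ≥ 10i^2.
Then 2·2^(i + 1) = 2·(2·2^i) ≥ 2·(10i^2).
Also, for i ≥ 9 we have 2·(10i^2) ≥ 10(i+1)^2, since 2 ≥ (1 + 1/i)^2 for all i ≥ 9.
Combining, 2·2^(i + 1) ≥ 10(i+1)^2.
By induction, the statement is established for all t ≥ 9.
Hence the smallest such n_0 is 9.

n_0 = 9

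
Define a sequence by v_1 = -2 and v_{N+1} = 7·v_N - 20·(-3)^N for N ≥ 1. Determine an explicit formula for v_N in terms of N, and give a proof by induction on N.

Computing the first terms: v_1 = -2, v_2 = 46, v_3 = 142. This suggests v_N = 2(-3)^N + 4·7^(N - 1).
Base case (N = 1): the formula gives -2 = -2 = v_1.
Inductive step: assume the claim holds for N = k, so v_k = 2(-3)^k + 4·7^(k - 1).
Then v_{k+1} = 7·v_k - 20·(-3)^k = 7·(2(-3)^k + 4·7^(k - 1)) - 20·(-3)^k = 2(-3)^(k + 1) + 4·7^k = 2(-3)^(k+1) + 4·7^((k+1) - 1),
which is the claimed formula at N = k+1.
By the principle of mathematical induction, the result holds for all N ≥ 1.

v_N = 2(-3)^N + 4·7^(N - 1)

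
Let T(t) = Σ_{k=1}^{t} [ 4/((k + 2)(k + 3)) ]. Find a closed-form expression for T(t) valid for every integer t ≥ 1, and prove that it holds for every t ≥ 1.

We claim T(t) = 4t/(3(t + 3)) for all t ≥ 1.
When t = 1: T(1) = 1/3, and the closed form gives 1/3. They agree.
Inductive step: suppose the statement holds for some k ≥ 1, so T(k) = 4k/(3(k + 3)).
Then T(k+1) = T(k) + (4/((k + 3)(k + 4))) = (4k/(3(k + 3))) + (4/((k + 3)(k + 4))).
Simplifying, T(k+1) = 4(k + 1)/(3(k + 4)) = 4(k+1)/(3((k+1) + 3)),
which is the closed form with t = k+1.
This completes the induction.

T(t) = 4t/(3(t + 3))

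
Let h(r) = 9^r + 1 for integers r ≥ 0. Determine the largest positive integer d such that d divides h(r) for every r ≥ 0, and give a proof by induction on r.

Computing the first values: h(0) = 2 and h(1) = 10; gcd(2, 10) = 2, so d ≤ 2.
We prove 2 | 9^r + 1 for all r ≥ 0 by induction on r.
When r = 0: h(0) = 2 = 2·(1), so 2 | h(0).
Suppose the result is true for r = j, i.e. 2 | h(j). Then
h(j+1) = 9^(j+1) + 1 = 9·(9^j + 1) - 8 = 9·h(j) - 8. The first term is divisible by 2 by the inductive hypothesis, and -8 is divisible by 2. Hence 2 | h(j+1).
This completes the induction.
Therefore the largest such d is 2.

d = 2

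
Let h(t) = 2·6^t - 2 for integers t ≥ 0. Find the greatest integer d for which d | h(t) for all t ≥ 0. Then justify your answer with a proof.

Computing the first values: h(0) = 0 and h(1) = 10; gcd(0, 10) = 10, so d ≤ 10.
We prove 10 | 2·6^t - 2 for all t ≥ 0 by induction on t.
When t = 0: h(0) = 0 = 10·(0), so 10 | h(0).
Inductive step: suppose the statement holds for some p ≥ 0, i.e. 10 | h(p). Then
h(p+1) = 2·6^(p+1) - 2 = 6·(2·6^p - 2) + 10 = 6·h(p) + 10. The first term is divisible by 10 by the inductive hypothesis, and 10 is divisible by 10. Hence 10 | h(p+1).
By induction, the statement is established for all t ≥ 0.
Therefore the largest such d is 10.

d = 10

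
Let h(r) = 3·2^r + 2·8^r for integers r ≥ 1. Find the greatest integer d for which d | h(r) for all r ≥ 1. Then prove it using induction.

d = 2

Computing the first values: h(1) = 22 and h(2) = 140; gcd(22, 140) = 2, so d ≤ 2.
We prove 2 | 3·2^r + 2·8^r for all r ≥ 1 by induction on r.
Base step (r = 1): h(1) = 22 = 2·(11), so 2 | h(1).
Inductive step: assume the claim holds for r = j, i.e. 2 | h(j). Then
h(j+1) − 8·h(j) = (3·2^(j+1) + 2·8^(j+1)) − 8·(3·2^j + 2·8^j) = (3)·2^j·(2 − 8) = (-18)·2^j. Since 2 | h(j) by the inductive hypothesis, 2 | 8·h(j); and 2 | -18 since -18 = 2·-9. Therefore 2 | h(j+1).
Hence, by induction on r, the claim holds for every r ≥ 1.
Therefore the largest such d is 2.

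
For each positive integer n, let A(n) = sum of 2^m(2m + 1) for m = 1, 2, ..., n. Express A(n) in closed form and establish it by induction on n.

A(n) = 2·2^n(2n - 1) + 2

We claim A(n) = 2·2^n(2n - 1) + 2 for all n ≥ 1.
Base step (n = 1): A(1) = 6, and the closed form gives 6. They agree.
Inductive step: assume the claim holds for n = m, so A(m) = 2·2^m(2m - 1) + 2.
Then A(m+1) = A(m) + (2^(m + 1)(2m + 3)) = (2·2^m(2m - 1) + 2) + (2^(m + 1)(2m + 3)).
Simplifying, A(m+1) = 8·2^m·m + 4·2^m + 2 = 2·2^(m+1)(2(m+1) - 1) + 2,
which is the closed form with n = m+1.
Hence, by induction on n, the claim holds for every n ≥ 1.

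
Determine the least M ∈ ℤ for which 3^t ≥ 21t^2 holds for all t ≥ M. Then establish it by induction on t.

M = 7

At t = 6: 729 < 756, so the inequality fails and M ≥ 7. We prove 3^t ≥ 21t^2 for all t ≥ 7.
When t = 7: 3^t = 2187 and 21t^2 = 1029, so 2187 ≥ 1029.
Inductive step: suppose the statement holds for some m ≥ 7, so 3^m ≥ 21m^2.
Then 3^(m + 1) = 3·(3^m) ≥ 3·(21m^2).
Also, for m ≥ 7 we have 3·(21m^2) ≥ 21(m+1)^2, since 3 ≥ (1 + 1/m)^2 for all m ≥ 7.
Combining, 3^(m + 1) ≥ 21(m+1)^2.
By induction, the statement is established for all t ≥ 7.
Hence the smallest such M is 7.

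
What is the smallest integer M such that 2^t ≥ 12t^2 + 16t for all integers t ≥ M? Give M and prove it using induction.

M = 11

At t = 10: 1024 < 1360, so the inequality fails and M ≥ 11. We prove 2^t ≥ 12t^2 + 16t for all t ≥ 11.
Base case (t = 11): 2^t = 2048 and 12t^2 + 16t = 1628, so 2048 ≥ 1628.
Inductive step: suppose the statement holds for some r ≥ 11, so 2^r ≥ 12r^2 + 16r.
Then 2^(r + 1) = 2·(2^r) ≥ 2·(12r^2 + 16r).
Also, for r ≥ 11 we have 2·(12r^2 + 16r) ≥ 12(r+1)^2 + 16(r+1), since 2·(12r^2 + 16r) − (12(r+1)^2 + 16(r+1)) = 12r^2 - 8r - 28, which is nonnegative for all r ≥ 11.
Combining, 2^(r + 1) ≥ 12(r+1)^2 + 16(r+1).
This completes the induction.
Hence the smallest such M is 11.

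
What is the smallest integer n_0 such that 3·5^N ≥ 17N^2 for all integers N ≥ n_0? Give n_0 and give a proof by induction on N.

At N = 1: 15 < 17, so the inequality fails and n_0 ≥ 2. We prove 3·5^N ≥ 17N^2 for all N ≥ 2.
For the base case N = 2: 3·5^N = 75 and 17N^2 = 68, so 75 ≥ 68.
Inductive step: assume the claim holds for N = p, so 3·5^p ≥ 17p^2.
Then 3·5^(p + 1) = 5·(3·5^p) ≥ 5·(17p^2).
Also, for p ≥ 2 we have 5·(17p^2) ≥ 17(p+1)^2, since 5 ≥ (1 + 1/p)^2 for all p ≥ 2.
Combining, 3·5^(p + 1) ≥ 17(p+1)^2.
By induction, the statement is established for all N ≥ 2.
Hence the smallest such n_0 is 2.

n_0 = 2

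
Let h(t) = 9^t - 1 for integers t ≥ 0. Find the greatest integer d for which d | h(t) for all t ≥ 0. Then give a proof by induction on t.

Computing the first values: h(0) = 0 and h(1) = 8; gcd(0, 8) = 8, so d ≤ 8.
We prove 8 | 9^t - 1 for all t ≥ 0 by induction on t.
Base case (t = 0): h(0) = 0 = 8·(0), so 8 | h(0).
For the inductive step, assume it holds for an arbitrary r ≥ 0, i.e. 8 | h(r). Then
h(r+1) = 9^(r+1) - 1 = 9·(9^r - 1) + 8 = 9·h(r) + 8. The first term is divisible by 8 by the inductive hypothesis, and 8 is divisible by 8. Hence 8 | h(r+1).
By induction, the statement is established for all t ≥ 0.
Therefore the largest such d is 8.

d = 8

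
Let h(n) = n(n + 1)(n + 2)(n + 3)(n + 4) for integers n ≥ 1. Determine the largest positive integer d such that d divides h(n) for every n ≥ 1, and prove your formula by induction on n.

Computing the first values: h(1) = 120 and h(2) = 720; gcd(120, 720) = 120, so d ≤ 120.
We prove 120 | n(n + 1)(n + 2)(n + 3)(n + 4) for all n ≥ 1 by induction on n.
When n = 1: h(1) = 120 = 120·(1), so 120 | h(1).
For the inductive step, assume it holds for an arbitrary j ≥ 1, i.e. 120 | h(j). Then
h(j+1) − h(j) = (j+1)·(j+2)·(j+3)·(j+4)·(j+5) − j·(j+1)·(j+2)·(j+3)·(j+4) = (j+1)·(j+2)·(j+3)·(j+4)·[(j+5) − j] = 5·(j+1)·(j+2)·(j+3)·(j+4). The product of 4 consecutive integers is divisible by (4)! = 24, so h(j+1) − h(j) is divisible by 5·24 = 120. By the inductive hypothesis 120 | h(j), hence 120 | h(j+1).
By induction, the statement is established for all n ≥ 1.
Therefore the largest such d is 120.

d = 120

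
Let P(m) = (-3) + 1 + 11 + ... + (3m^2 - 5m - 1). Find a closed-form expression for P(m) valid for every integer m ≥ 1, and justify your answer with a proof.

We claim P(m) = m(m^2 - m - 3) for all m ≥ 1.
When m = 1: P(1) = -3, and the closed form gives -3. They agree.
Inductive step: suppose the statement holds for some p ≥ 1, so P(p) = p(p^2 - p - 3).
Then P(p+1) = P(p) + (3p^2 + p - 3) = (p(p^2 - p - 3)) + (3p^2 + p - 3).
Simplifying, P(p+1) = (p + 1)(p^2 + p - 3) = (p+1)((p+1)^2 - (p+1) - 3),
which is the closed form with m = p+1.
By induction, the statement is established for all m ≥ 1.

P(m) = m(m^2 - m - 3)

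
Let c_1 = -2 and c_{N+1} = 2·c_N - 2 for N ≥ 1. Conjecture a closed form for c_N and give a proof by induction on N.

Computing the first terms: c_1 = -2, c_2 = -6, c_3 = -14. This suggests c_N = -2^(N + 1) + 2.
For the base case N = 1: the formula gives -2 = -2 = c_1.
Inductive step: assume the claim holds for N = k, so c_k = -2^(k + 1) + 2.
Then c_{k+1} = 2·c_k - 2 = 2·(-2^(k + 1) + 2) - 2 = -2^(k + 2) + 2 = -2^((k+1) + 1) + 2,
which is the claimed formula at N = k+1.
By induction, the statement is established for all N ≥ 1.

c_N = -2^(N + 1) + 2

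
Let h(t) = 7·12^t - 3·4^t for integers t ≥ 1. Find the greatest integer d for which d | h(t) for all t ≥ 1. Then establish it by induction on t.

d = 24

Computing the first values: h(1) = 72 and h(2) = 960; gcd(72, 960) = 24, so d ≤ 24.
We prove 24 | 7·12^t - 3·4^t for all t ≥ 1 by induction on t.
When t = 1: h(1) = 72 = 24·(3), so 24 | h(1).
Inductive step: assume the claim holds for t = m, i.e. 24 | h(m). Then
h(m+1) − 12·h(m) = (7·12^(m+1) - 3·4^(m+1)) − 12·(7·12^m - 3·4^m) = (-3)·4^m·(4 − 12) = (24)·4^m. Since 24 | h(m) by the inductive hypothesis, 24 | 12·h(m); and 24 | 24 since 24 = 24·1. Therefore 24 | h(m+1).
Hence, by induction on t, the claim holds for every t ≥ 1.
Therefore the largest such d is 24.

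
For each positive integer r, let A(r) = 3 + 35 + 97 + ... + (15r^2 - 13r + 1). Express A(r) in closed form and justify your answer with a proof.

A(r) = r(5r^2 + r - 3)

We claim A(r) = r(5r^2 + r - 3) for all r ≥ 1.
Base case (r = 1): A(1) = 3, and the closed form gives 3. They agree.
Inductive step: assume the claim holds for r = p, so A(p) = p(5p^2 + p - 3).
Then A(p+1) = A(p) + (15p^2 + 17p + 3) = (p(5p^2 + p - 3)) + (15p^2 + 17p + 3).
Simplifying, A(p+1) = (p + 1)(5p^2 + 11p + 3) = (p+1)(5(p+1)^2 + (p+1) - 3),
which is the closed form with r = p+1.
Hence, by induction on r, the claim holds for every r ≥ 1.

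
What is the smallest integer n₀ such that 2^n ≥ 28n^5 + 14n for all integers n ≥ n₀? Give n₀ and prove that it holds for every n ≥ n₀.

At n = 29: 536870912 < 574312578, so the inequality fails and n₀ ≥ 30. We prove 2^n ≥ 28n^5 + 14n for all n ≥ 30.
When n = 30: 2^n = 1073741824 and 28n^5 + 14n = 680400420, so 1073741824 ≥ 680400420.
Inductive step: assume the claim holds for n = j, so 2^j ≥ 28j^5 + 14j.
Then 2^(j + 1) = 2·(2^j) ≥ 2·(28j^5 + 14j).
Also, for j ≥ 30 we have 2·(28j^5 + 14j) ≥ 28(j+1)^5 + 14(j+1), since 2·(28j^5 + 14j) − (28(j+1)^5 + 14(j+1)) = 28j^5 - 140j^4 - 280j^3 - 280j^2 - 126j - 42, which is nonnegative for all j ≥ 30.
Combining, 2^(j + 1) ≥ 28(j+1)^5 + 14(j+1).
This completes the induction.
Hence the smallest such n₀ is 30.

n₀ = 30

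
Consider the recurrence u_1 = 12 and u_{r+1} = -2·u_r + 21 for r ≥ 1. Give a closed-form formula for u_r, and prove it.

u_r = 5(-2)^(r - 1) + 7

Computing the first terms: u_1 = 12, u_2 = -3, u_3 = 27. This suggests u_r = 5(-2)^(r - 1) + 7.
For the base case r = 1: the formula gives 12 = 12 = u_1.
For the inductive step, assume it holds for an arbitrary m ≥ 1, so u_m = 5(-2)^(m - 1) + 7.
Then u_{m+1} = -2·u_m + 21 = -2·(5(-2)^(m - 1) + 7) + 21 = 5(-2)^m + 7 = 5(-2)^((m+1) - 1) + 7,
which is the claimed formula at r = m+1.
This completes the induction.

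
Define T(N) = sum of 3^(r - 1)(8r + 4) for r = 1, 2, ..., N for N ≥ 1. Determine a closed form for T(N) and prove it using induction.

We claim T(N) = 4·3^N·N for all N ≥ 1.
Base step (N = 1): T(1) = 12, and the closed form gives 12. They agree.
For the inductive step, assume it holds for an arbitrary r ≥ 1, so T(r) = 4·3^r·r.
Then T(r+1) = T(r) + (3^r(8r + 12)) = (4·3^r·r) + (3^r(8r + 12)).
Simplifying, T(r+1) = 12·3^r(r + 1) = 4·3^(r+1)·(r+1),
which is the closed form with N = r+1.
By the principle of mathematical induction, the result holds for all N ≥ 1.

T(N) = 4·3^N·N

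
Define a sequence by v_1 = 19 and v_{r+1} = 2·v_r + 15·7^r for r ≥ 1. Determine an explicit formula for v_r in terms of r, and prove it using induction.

Computing the first terms: v_1 = 19, v_2 = 143, v_3 = 1021. This suggests v_r = -2^r + 3·7^r.
When r = 1: the formula gives 19 = 19 = v_1.
For the inductive step, assume it holds for an arbitrary k ≥ 1, so v_k = -2^k + 3·7^k.
Then v_{k+1} = 2·v_k + 15·7^k = 2·(-2^k + 3·7^k) + 15·7^k = -2^(k + 1) + 3·7^(k + 1),
which is the claimed formula at r = k+1.
By induction, the statement is established for all r ≥ 1.

v_r = -2^r + 3·7^r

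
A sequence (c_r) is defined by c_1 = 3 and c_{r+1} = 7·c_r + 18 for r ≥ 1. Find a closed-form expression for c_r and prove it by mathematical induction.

c_r = 6·7^(r - 1) - 3

Computing the first terms: c_1 = 3, c_2 = 39, c_3 = 291. This suggests c_r = 6·7^(r - 1) - 3.
Base step (r = 1): the formula gives 3 = 3 = c_1.
For the inductive step, assume it holds for an arbitrary i ≥ 1, so c_i = 6·7^(i - 1) - 3.
Then c_{i+1} = 7·c_i + 18 = 7·(6·7^(i - 1) - 3) + 18 = 6·7^i - 3 = 6·7^((i+1) - 1) - 3,
which is the claimed formula at r = i+1.
By the principle of mathematical induction, the result holds for all r ≥ 1.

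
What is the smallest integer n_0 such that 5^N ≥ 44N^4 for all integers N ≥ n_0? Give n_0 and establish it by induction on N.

At N = 7: 78125 < 105644, so the inequality fails and n_0 ≥ 8. We prove 5^N ≥ 44N^4 for all N ≥ 8.
Base case (N = 8): 5^N = 390625 and 44N^4 = 180224, so 390625 ≥ 180224.
Inductive step: assume the claim holds for N = p, so 5^p ≥ 44p^4.
Then 5^(p + 1) = 5·(5^p) ≥ 5·(44p^4).
Also, for p ≥ 8 we have 5·(44p^4) ≥ 44(p+1)^4, since 5 ≥ (1 + 1/p)^4 for all p ≥ 8.
Combining, 5^(p + 1) ≥ 44(p+1)^4.
By the principle of mathematical induction, the result holds for all N ≥ 8.
Hence the smallest such n_0 is 8.

n_0 = 8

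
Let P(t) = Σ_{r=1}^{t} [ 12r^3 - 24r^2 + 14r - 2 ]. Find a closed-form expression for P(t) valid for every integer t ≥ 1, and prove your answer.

We claim P(t) = t(t - 1)(3t^2 + t - 1) for all t ≥ 1.
Base step (t = 1): P(1) = 0, and the closed form gives 0. They agree.
Inductive step: assume the claim holds for t = r, so P(r) = r(3r^3 - 2r^2 - 2r + 1).
Then P(r+1) = P(r) + (2r(6r^2 + 6r + 1)) = (r(3r^3 - 2r^2 - 2r + 1)) + (2r(6r^2 + 6r + 1)).
Simplifying, P(r+1) = r(r + 1)(3r^2 + 7r + 3) = (r+1)((r+1) - 1)(3(r+1)^2 + (r+1) - 1),
which is the closed form with t = r+1.
Hence, by induction on t, the claim holds for every t ≥ 1.

P(t) = t(t - 1)(3t^2 + t - 1)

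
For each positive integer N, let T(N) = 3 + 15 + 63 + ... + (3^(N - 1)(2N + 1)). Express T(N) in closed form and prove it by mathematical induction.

T(N) = 3^N·N

We claim T(N) = 3^N·N for all N ≥ 1.
Base case (N = 1): T(1) = 3, and the closed form gives 3. They agree.
Inductive step: suppose the statement holds for some m ≥ 1, so T(m) = 3^m·m.
Then T(m+1) = T(m) + (3^m(2m + 3)) = (3^m·m) + (3^m(2m + 3)).
Simplifying, T(m+1) = 3^(m + 1)(m + 1) = 3^(m+1)·(m+1),
which is the closed form with N = m+1.
This completes the induction.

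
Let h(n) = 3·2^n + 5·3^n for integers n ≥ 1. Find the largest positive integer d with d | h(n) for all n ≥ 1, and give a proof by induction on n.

Computing the first values: h(1) = 21 and h(2) = 57; gcd(21, 57) = 3, so d ≤ 3.
We prove 3 | 3·2^n + 5·3^n for all n ≥ 1 by induction on n.
Base case (n = 1): h(1) = 21 = 3·(7), so 3 | h(1).
For the inductive step, assume it holds for an arbitrary k ≥ 1, i.e. 3 | h(k). Then
h(k+1) − 3·h(k) = (3·2^(k+1) + 5·3^(k+1)) − 3·(3·2^k + 5·3^k) = (3)·2^k·(2 − 3) = (-3)·2^k. Since 3 | h(k) by the inductive hypothesis, 3 | 3·h(k); and 3 | -3 since -3 = 3·-1. Therefore 3 | h(k+1).
By induction, the statement is established for all n ≥ 1.
Therefore the largest such d is 3.

d = 3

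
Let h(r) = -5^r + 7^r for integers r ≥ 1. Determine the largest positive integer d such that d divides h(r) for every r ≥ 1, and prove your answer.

d = 2

Computing the first values: h(1) = 2 and h(2) = 24; gcd(2, 24) = 2, so d ≤ 2.
We prove 2 | -5^r + 7^r for all r ≥ 1 by induction on r.
For the base case r = 1: h(1) = 2 = 2·(1), so 2 | h(1).
For the inductive step, assume it holds for an arbitrary m ≥ 1, i.e. 2 | h(m). Then
7^{m+1} − 5^{m+1} = 7·7^m − 5·5^m = 7·(7^m − 5^m) + (2)·5^m. The first term is divisible by 2 by the inductive hypothesis, and the second term (2)·5^m is divisible by 2 since 2 | 2. Hence 2 | h(m+1).
By induction, the statement is established for all r ≥ 1.
Therefore the largest such d is 2.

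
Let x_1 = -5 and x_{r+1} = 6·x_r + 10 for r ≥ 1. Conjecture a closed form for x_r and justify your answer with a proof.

Computing the first terms: x_1 = -5, x_2 = -20, x_3 = -110. This suggests x_r = -3·6^(r - 1) - 2.
Base case (r = 1): the formula gives -5 = -5 = x_1.
Inductive step: suppose the statement holds for some j ≥ 1, so x_j = -3·6^(j - 1) - 2.
Then x_{j+1} = 6·x_j + 10 = 6·(-3·6^(j - 1) - 2) + 10 = -3·6^j - 2 = -3·6^((j+1) - 1) - 2,
which is the claimed formula at r = j+1.
By induction, the statement is established for all r ≥ 1.

x_r = -3·6^(r - 1) - 2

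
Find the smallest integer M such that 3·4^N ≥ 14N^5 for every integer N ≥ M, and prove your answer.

At N = 9: 786432 < 826686, so the inequality fails and M ≥ 10. We prove 3·4^N ≥ 14N^5 for all N ≥ 10.
Base step (N = 10): 3·4^N = 3145728 and 14N^5 = 1400000, so 3145728 ≥ 1400000.
For the inductive step, assume it holds for an arbitrary k ≥ 10, so 3·4^k ≥ 14k^5.
Then 3·4^(k + 1) = 4·(3·4^k) ≥ 4·(14k^5).
Also, for k ≥ 10 we have 4·(14k^5) ≥ 14(k+1)^5, since 4 ≥ (1 + 1/k)^5 for all k ≥ 10.
Combining, 3·4^(k + 1) ≥ 14(k+1)^5.
Hence, by induction on N, the claim holds for every N ≥ 10.
Hence the smallest such M is 10.

M = 10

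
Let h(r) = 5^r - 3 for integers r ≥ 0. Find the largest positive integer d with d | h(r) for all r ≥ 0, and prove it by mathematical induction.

Computing the first values: h(0) = -2 and h(1) = 2; gcd(-2, 2) = 2, so d ≤ 2.
We prove 2 | 5^r - 3 for all r ≥ 0 by induction on r.
For the base case r = 0: h(0) = -2 = 2·(-1), so 2 | h(0).
For the inductive step, assume it holds for an arbitrary p ≥ 0, i.e. 2 | h(p). Then
h(p+1) = 5^(p+1) - 3 = 5·(5^p - 3) + 12 = 5·h(p) + 12. The first term is divisible by 2 by the inductive hypothesis, and 12 is divisible by 2. Hence 2 | h(p+1).
This completes the induction.
Therefore the largest such d is 2.

d = 2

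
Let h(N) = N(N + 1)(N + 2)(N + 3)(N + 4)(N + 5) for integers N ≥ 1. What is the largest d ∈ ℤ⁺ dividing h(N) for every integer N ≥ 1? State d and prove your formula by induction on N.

d = 720

Computing the first values: h(1) = 720 and h(2) = 5040; gcd(720, 5040) = 720, so d ≤ 720.
We prove 720 | N(N + 1)(N + 2)(N + 3)(N + 4)(N + 5) for all N ≥ 1 by induction on N.
Base case (N = 1): h(1) = 720 = 720·(1), so 720 | h(1).
Inductive step: suppose the statement holds for some j ≥ 1, i.e. 720 | h(j). Then
h(j+1) − h(j) = (j+1)·(j+2)·(j+3)·(j+4)·(j+5)·(j+6) − j·(j+1)·(j+2)·(j+3)·(j+4)·(j+5) = (j+1)·(j+2)·(j+3)·(j+4)·(j+5)·[(j+6) − j] = 6·(j+1)·(j+2)·(j+3)·(j+4)·(j+5). The product of 5 consecutive integers is divisible by (5)! = 120, so h(j+1) − h(j) is divisible by 6·120 = 720. By the inductive hypothesis 720 | h(j), hence 720 | h(j+1).
By the principle of mathematical induction, the result holds for all N ≥ 1.
Therefore the largest such d is 720.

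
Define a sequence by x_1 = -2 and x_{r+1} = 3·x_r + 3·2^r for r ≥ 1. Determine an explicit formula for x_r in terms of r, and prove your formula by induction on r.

x_r = -3·2^r + 4·3^(r - 1)

Computing the first terms: x_1 = -2, x_2 = 0, x_3 = 12. This suggests x_r = -3·2^r + 4·3^(r - 1).
Base step (r = 1): the formula gives -2 = -2 = x_1.
Suppose the result is true for r = j, so x_j = -3·2^j + 4·3^(j - 1).
Then x_{j+1} = 3·x_j + 3·2^j = 3·(-3·2^j + 4·3^(j - 1)) + 3·2^j = -3·2^(j + 1) + 4·3^j = -3·2^(j+1) + 4·3^((j+1) - 1),
which is the claimed formula at r = j+1.
This completes the induction.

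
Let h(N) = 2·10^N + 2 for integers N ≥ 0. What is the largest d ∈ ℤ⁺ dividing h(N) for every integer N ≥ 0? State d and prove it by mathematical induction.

d = 2

Computing the first values: h(0) = 4 and h(1) = 22; gcd(4, 22) = 2, so d ≤ 2.
We prove 2 | 2·10^N + 2 for all N ≥ 0 by induction on N.
Base step (N = 0): h(0) = 4 = 2·(2), so 2 | h(0).
Inductive step: assume the claim holds for N = r, i.e. 2 | h(r). Then
h(r+1) = 2·10^(r+1) + 2 = 10·(2·10^r + 2) - 18 = 10·h(r) - 18. The first term is divisible by 2 by the inductive hypothesis, and -18 is divisible by 2. Hence 2 | h(r+1).
This completes the induction.
Therefore the largest such d is 2.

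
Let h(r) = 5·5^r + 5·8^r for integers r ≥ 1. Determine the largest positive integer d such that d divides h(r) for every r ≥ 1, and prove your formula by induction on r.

d = 5

Computing the first values: h(1) = 65 and h(2) = 445; gcd(65, 445) = 5, so d ≤ 5.
We prove 5 | 5·5^r + 5·8^r for all r ≥ 1 by induction on r.
For the base case r = 1: h(1) = 65 = 5·(13), so 5 | h(1).
Inductive step: assume the claim holds for r = i, i.e. 5 | h(i). Then
h(i+1) − 8·h(i) = (5·5^(i+1) + 5·8^(i+1)) − 8·(5·5^i + 5·8^i) = (5)·5^i·(5 − 8) = (-15)·5^i. Since 5 | h(i) by the inductive hypothesis, 5 | 8·h(i); and 5 | -15 since -15 = 5·-3. Therefore 5 | h(i+1).
Hence, by induction on r, the claim holds for every r ≥ 1.
Therefore the largest such d is 5.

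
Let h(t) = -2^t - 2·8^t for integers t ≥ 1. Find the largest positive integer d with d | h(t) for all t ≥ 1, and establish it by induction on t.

d = 6

Computing the first values: h(1) = -18 and h(2) = -132; gcd(-18, -132) = 6, so d ≤ 6.
We prove 6 | -2^t - 2·8^t for all t ≥ 1 by induction on t.
When t = 1: h(1) = -18 = 6·(-3), so 6 | h(1).
Inductive step: assume the claim holds for t = j, i.e. 6 | h(j). Then
h(j+1) − 8·h(j) = (-2^(j+1) - 2·8^(j+1)) − 8·(-2^j - 2·8^j) = (-1)·2^j·(2 − 8) = (6)·2^j. Since 6 | h(j) by the inductive hypothesis, 6 | 8·h(j); and 6 | 6 since 6 = 6·1. Therefore 6 | h(j+1).
By the principle of mathematical induction, the result holds for all t ≥ 1.
Therefore the largest such d is 6.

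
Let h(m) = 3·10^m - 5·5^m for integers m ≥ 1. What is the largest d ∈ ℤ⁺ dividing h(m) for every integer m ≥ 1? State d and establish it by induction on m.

Computing the first values: h(1) = 5 and h(2) = 175; gcd(5, 175) = 5, so d ≤ 5.
We prove 5 | 3·10^m - 5·5^m for all m ≥ 1 by induction on m.
When m = 1: h(1) = 5 = 5·(1), so 5 | h(1).
Suppose the result is true for m = j, i.e. 5 | h(j). Then
h(j+1) − 10·h(j) = (3·10^(j+1) - 5·5^(j+1)) − 10·(3·10^j - 5·5^j) = (-5)·5^j·(5 − 10) = (25)·5^j. Since 5 | h(j) by the inductive hypothesis, 5 | 10·h(j); and 5 | 25 since 25 = 5·5. Therefore 5 | h(j+1).
Hence, by induction on m, the claim holds for every m ≥ 1.
Therefore the largest such d is 5.

d = 5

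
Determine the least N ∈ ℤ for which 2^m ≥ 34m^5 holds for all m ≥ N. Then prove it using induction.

N = 30

At m = 29: 536870912 < 697379066, so the inequality fails and N ≥ 30. We prove 2^m ≥ 34m^5 for all m ≥ 30.
For the base case m = 30: 2^m = 1073741824 and 34m^5 = 826200000, so 1073741824 ≥ 826200000.
For the inductive step, assume it holds for an arbitrary r ≥ 30, so 2^r ≥ 34r^5.
Then 2^(r + 1) = 2·(2^r) ≥ 2·(34r^5).
Also, for r ≥ 30 we have 2·(34r^5) ≥ 34(r+1)^5, since 2 ≥ (1 + 1/r)^5 for all r ≥ 30.
Combining, 2^(r + 1) ≥ 34(r+1)^5.
Hence, by induction on m, the claim holds for every m ≥ 30.
Hence the smallest such N is 30.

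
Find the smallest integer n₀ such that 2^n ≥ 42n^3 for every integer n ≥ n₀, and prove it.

At n = 17: 131072 < 206346, so the inequality fails and n₀ ≥ 18. We prove 2^n ≥ 42n^3 for all n ≥ 18.
Base step (n = 18): 2^n = 262144 and 42n^3 = 244944, so 262144 ≥ 244944.
Suppose the result is true for n = r, so 2^r ≥ 42r^3.
Then 2^(r + 1) = 2·(2^r) ≥ 2·(42r^3).
Also, for r ≥ 18 we have 2·(42r^3) ≥ 42(r+1)^3, since 2 ≥ (1 + 1/r)^3 for all r ≥ 18.
Combining, 2^(r + 1) ≥ 42(r+1)^3.
By induction, the statement is established for all n ≥ 18.
Hence the smallest such n₀ is 18.

n₀ = 18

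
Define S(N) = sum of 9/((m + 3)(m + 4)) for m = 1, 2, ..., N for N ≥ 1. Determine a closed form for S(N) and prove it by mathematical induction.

S(N) = 9N/(4(N + 4))

We claim S(N) = 9N/(4(N + 4)) for all N ≥ 1.
For the base case N = 1: S(1) = 9/20, and the closed form gives 9/20. They agree.
For the inductive step, assume it holds for an arbitrary m ≥ 1, so S(m) = 9m/(4(m + 4)).
Then S(m+1) = S(m) + (9/((m + 4)(m + 5))) = (9m/(4(m + 4))) + (9/((m + 4)(m + 5))).
Simplifying, S(m+1) = 9(m + 1)/(4(m + 5)) = 9(m+1)/(4((m+1) + 4)),
which is the closed form with N = m+1.
Hence, by induction on N, the claim holds for every N ≥ 1.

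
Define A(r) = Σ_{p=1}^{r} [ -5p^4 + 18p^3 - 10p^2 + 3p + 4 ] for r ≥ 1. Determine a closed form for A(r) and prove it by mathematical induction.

We claim A(r) = -r(r^4 - 2r^3 - 4r^2 - r - 4) for all r ≥ 1.
When r = 1: A(1) = 10, and the closed form gives 10. They agree.
Inductive step: assume the claim holds for r = p, so A(p) = p(-p^4 + 2p^3 + 4p^2 + p + 4).
Then A(p+1) = A(p) + (-5p^4 - 2p^3 + 14p^2 + 17p + 10) = (p(-p^4 + 2p^3 + 4p^2 + p + 4)) + (-5p^4 - 2p^3 + 14p^2 + 17p + 10).
Simplifying, A(p+1) = -(p + 1)(p^4 + 2p^3 - 4p^2 - 11p - 10) = -(p+1)((p+1)^4 - 2(p+1)^3 - 4(p+1)^2 - (p+1) - 4),
which is the closed form with r = p+1.
Hence, by induction on r, the claim holds for every r ≥ 1.

A(r) = -r(r^4 - 2r^3 - 4r^2 - r - 4)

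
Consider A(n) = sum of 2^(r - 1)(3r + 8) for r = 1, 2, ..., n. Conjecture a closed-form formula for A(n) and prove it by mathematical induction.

We claim A(n) = 2^n(3n + 5) - 5 for all n ≥ 1.
Base step (n = 1): A(1) = 11, and the closed form gives 11. They agree.
Inductive step: assume the claim holds for n = r, so A(r) = 2^r(3r + 5) - 5.
Then A(r+1) = A(r) + (2^r(3r + 11)) = (2^r(3r + 5) - 5) + (2^r(3r + 11)).
Simplifying, A(r+1) = 6·2^r·r + 16·2^r - 5 = 2^(r+1)(3(r+1) + 5) - 5,
which is the closed form with n = r+1.
By the principle of mathematical induction, the result holds for all n ≥ 1.

A(n) = 2^n(3n + 5) - 5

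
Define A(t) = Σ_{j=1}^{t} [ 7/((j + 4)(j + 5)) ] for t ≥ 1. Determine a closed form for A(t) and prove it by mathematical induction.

A(t) = 7t/(5(t + 5))

We claim A(t) = 7t/(5(t + 5)) for all t ≥ 1.
For the base case t = 1: A(1) = 7/30, and the closed form gives 7/30. They agree.
Inductive step: suppose the statement holds for some j ≥ 1, so A(j) = 7j/(5(j + 5)).
Then A(j+1) = A(j) + (7/((j + 5)(j + 6))) = (7j/(5(j + 5))) + (7/((j + 5)(j + 6))).
Simplifying, A(j+1) = 7(j + 1)/(5(j + 6)) = 7(j+1)/(5((j+1) + 5)),
which is the closed form with t = j+1.
By induction, the statement is established for all t ≥ 1.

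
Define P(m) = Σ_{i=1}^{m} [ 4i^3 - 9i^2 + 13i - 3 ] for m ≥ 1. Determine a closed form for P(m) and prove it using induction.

We claim P(m) = m(m^3 - m^2 + 3m + 2) for all m ≥ 1.
Base step (m = 1): P(1) = 5, and the closed form gives 5. They agree.
For the inductive step, assume it holds for an arbitrary i ≥ 1, so P(i) = i(i^3 - i^2 + 3i + 2).
Then P(i+1) = P(i) + (4i^3 + 3i^2 + 7i + 5) = (i(i^3 - i^2 + 3i + 2)) + (4i^3 + 3i^2 + 7i + 5).
Simplifying, P(i+1) = (i + 1)(i^3 + 2i^2 + 4i + 5) = (i+1)((i+1)^3 - (i+1)^2 + 3(i+1) + 2),
which is the closed form with m = i+1.
Hence, by induction on m, the claim holds for every m ≥ 1.

P(m) = m(m^3 - m^2 + 3m + 2)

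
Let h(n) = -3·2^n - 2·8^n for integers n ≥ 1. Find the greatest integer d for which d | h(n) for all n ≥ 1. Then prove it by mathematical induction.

Computing the first values: h(1) = -22 and h(2) = -140; gcd(-22, -140) = 2, so d ≤ 2.
We prove 2 | -3·2^n - 2·8^n for all n ≥ 1 by induction on n.
Base step (n = 1): h(1) = -22 = 2·(-11), so 2 | h(1).
Inductive step: suppose the statement holds for some k ≥ 1, i.e. 2 | h(k). Then
h(k+1) − 8·h(k) = (-3·2^(k+1) - 2·8^(k+1)) − 8·(-3·2^k - 2·8^k) = (-3)·2^k·(2 − 8) = (18)·2^k. Since 2 | h(k) by the inductive hypothesis, 2 | 8·h(k); and 2 | 18 since 18 = 2·9. Therefore 2 | h(k+1).
By the principle of mathematical induction, the result holds for all n ≥ 1.
Therefore the largest such d is 2.

d = 2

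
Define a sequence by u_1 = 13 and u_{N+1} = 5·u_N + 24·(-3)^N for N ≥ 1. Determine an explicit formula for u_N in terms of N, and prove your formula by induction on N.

u_N = (-3)^(N + 1) + 4·5^(N - 1)

Computing the first terms: u_1 = 13, u_2 = -7, u_3 = 181. This suggests u_N = (-3)^(N + 1) + 4·5^(N - 1).
When N = 1: the formula gives 13 = 13 = u_1.
Inductive step: assume the claim holds for N = k, so u_k = (-3)^(k + 1) + 4·5^(k - 1).
Then u_{k+1} = 5·u_k + 24·(-3)^k = 5·((-3)^(k + 1) + 4·5^(k - 1)) + 24·(-3)^k = (-3)^(k + 2) + 4·5^k = (-3)^((k+1) + 1) + 4·5^((k+1) - 1),
which is the claimed formula at N = k+1.
This completes the induction.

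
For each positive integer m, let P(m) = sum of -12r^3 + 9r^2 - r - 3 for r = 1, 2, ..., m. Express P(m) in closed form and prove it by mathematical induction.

P(m) = -m(3m^3 + 3m^2 - m + 2)

We claim P(m) = -m(3m^3 + 3m^2 - m + 2) for all m ≥ 1.
Base step (m = 1): P(1) = -7, and the closed form gives -7. They agree.
Suppose the result is true for m = r, so P(r) = r(-3r^3 - 3r^2 + r - 2).
Then P(r+1) = P(r) + (-r - 12(r + 1)^3 + 9(r + 1)^2 - 4) = (r(-3r^3 - 3r^2 + r - 2)) + (-r - 12(r + 1)^3 + 9(r + 1)^2 - 4).
Simplifying, P(r+1) = -(r + 1)(3r^3 + 12r^2 + 14r + 7) = -(r+1)(3(r+1)^3 + 3(r+1)^2 - (r+1) + 2),
which is the closed form with m = r+1.
By induction, the statement is established for all m ≥ 1.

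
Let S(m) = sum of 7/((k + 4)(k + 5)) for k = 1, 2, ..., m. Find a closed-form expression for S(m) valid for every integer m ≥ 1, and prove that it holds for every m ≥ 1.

S(m) = 7m/(5(m + 5))

We claim S(m) = 7m/(5(m + 5)) for all m ≥ 1.
Base step (m = 1): S(1) = 7/30, and the closed form gives 7/30. They agree.
Suppose the result is true for m = k, so S(k) = 7k/(5(k + 5)).
Then S(k+1) = S(k) + (7/((k + 5)(k + 6))) = (7k/(5(k + 5))) + (7/((k + 5)(k + 6))).
Simplifying, S(k+1) = 7(k + 1)/(5(k + 6)) = 7(k+1)/(5((k+1) + 5)),
which is the closed form with m = k+1.
Hence, by induction on m, the claim holds for every m ≥ 1.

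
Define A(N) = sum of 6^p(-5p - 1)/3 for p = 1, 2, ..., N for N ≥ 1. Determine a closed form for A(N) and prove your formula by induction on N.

We claim A(N) = -2·6^N·N for all N ≥ 1.
Base case (N = 1): A(1) = -12, and the closed form gives -12. They agree.
For the inductive step, assume it holds for an arbitrary p ≥ 1, so A(p) = -2·6^p·p.
Then A(p+1) = A(p) + (6^p(-10p - 12)) = (-2·6^p·p) + (6^p(-10p - 12)).
Simplifying, A(p+1) = 12·6^p(-p - 1) = -2·6^(p+1)·(p+1),
which is the closed form with N = p+1.
This completes the induction.

A(N) = -2·6^N·N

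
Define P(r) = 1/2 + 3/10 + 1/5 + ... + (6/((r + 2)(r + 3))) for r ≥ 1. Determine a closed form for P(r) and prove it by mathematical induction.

We claim P(r) = 2r/(r + 3) for all r ≥ 1.
Base step (r = 1): P(1) = 1/2, and the closed form gives 1/2. They agree.
Inductive step: suppose the statement holds for some p ≥ 1, so P(p) = 2p/(p + 3).
Then P(p+1) = P(p) + (6/((p + 3)(p + 4))) = (2p/(p + 3)) + (6/((p + 3)(p + 4))).
Simplifying, P(p+1) = 2(p + 1)/(p + 4) = 2(p+1)/((p+1) + 3),
which is the closed form with r = p+1.
By induction, the statement is established for all r ≥ 1.

P(r) = 2r/(r + 3)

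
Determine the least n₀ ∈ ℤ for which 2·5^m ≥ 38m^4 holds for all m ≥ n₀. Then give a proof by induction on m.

n₀ = 7

At m = 6: 31250 < 49248, so the inequality fails and n₀ ≥ 7. We prove 2·5^m ≥ 38m^4 for all m ≥ 7.
Base case (m = 7): 2·5^m = 156250 and 38m^4 = 91238, so 156250 ≥ 91238.
Inductive step: assume the claim holds for m = k, so 2·5^k ≥ 38k^4.
Then 2·5^(k + 1) = 5·(2·5^k) ≥ 5·(38k^4).
Also, for k ≥ 7 we have 5·(38k^4) ≥ 38(k+1)^4, since 5 ≥ (1 + 1/k)^4 for all k ≥ 7.
Combining, 2·5^(k + 1) ≥ 38(k+1)^4.
By induction, the statement is established for all m ≥ 7.
Hence the smallest such n₀ is 7.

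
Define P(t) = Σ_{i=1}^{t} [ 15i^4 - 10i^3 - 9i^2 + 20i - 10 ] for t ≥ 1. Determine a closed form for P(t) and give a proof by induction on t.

P(t) = t(3t^4 + 5t^3 - 3t^2 + 3t - 2)

We claim P(t) = t(3t^4 + 5t^3 - 3t^2 + 3t - 2) for all t ≥ 1.
Base case (t = 1): P(1) = 6, and the closed form gives 6. They agree.
Suppose the result is true for t = i, so P(i) = i(3i^4 + 5i^3 - 3i^2 + 3i - 2).
Then P(i+1) = P(i) + (15i^4 + 50i^3 + 51i^2 + 32i + 6) = (i(3i^4 + 5i^3 - 3i^2 + 3i - 2)) + (15i^4 + 50i^3 + 51i^2 + 32i + 6).
Simplifying, P(i+1) = (i + 1)(3i^4 + 17i^3 + 30i^2 + 24i + 6) = (i+1)(3(i+1)^4 + 5(i+1)^3 - 3(i+1)^2 + 3(i+1) - 2),
which is the closed form with t = i+1.
This completes the induction.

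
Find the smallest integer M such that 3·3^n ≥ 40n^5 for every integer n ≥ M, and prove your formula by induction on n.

At n = 14: 14348907 < 21512960, so the inequality fails and M ≥ 15. We prove 3·3^n ≥ 40n^5 for all n ≥ 15.
For the base case n = 15: 3·3^n = 43046721 and 40n^5 = 30375000, so 43046721 ≥ 30375000.
Inductive step: assume the claim holds for n = p, so 3·3^p ≥ 40p^5.
Then 3·3^(p + 1) = 3·(3·3^p) ≥ 3·(40p^5).
Also, for p ≥ 15 we have 3·(40p^5) ≥ 40(p+1)^5, since 3 ≥ (1 + 1/p)^5 for all p ≥ 15.
Combining, 3·3^(p + 1) ≥ 40(p+1)^5.
By the principle of mathematical induction, the result holds for all n ≥ 15.
Hence the smallest such M is 15.

M = 15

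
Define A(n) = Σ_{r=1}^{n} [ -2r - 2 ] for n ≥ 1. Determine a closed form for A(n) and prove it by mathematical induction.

We claim A(n) = -n(n + 3) for all n ≥ 1.
Base case (n = 1): A(1) = -4, and the closed form gives -4. They agree.
Inductive step: suppose the statement holds for some r ≥ 1, so A(r) = r(-r - 3).
Then A(r+1) = A(r) + (-2r - 4) = (r(-r - 3)) + (-2r - 4).
Simplifying, A(r+1) = -(r + 1)(r + 4) = -(r+1)((r+1) + 3),
which is the closed form with n = r+1.
By induction, the statement is established for all n ≥ 1.

A(n) = -n(n + 3)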